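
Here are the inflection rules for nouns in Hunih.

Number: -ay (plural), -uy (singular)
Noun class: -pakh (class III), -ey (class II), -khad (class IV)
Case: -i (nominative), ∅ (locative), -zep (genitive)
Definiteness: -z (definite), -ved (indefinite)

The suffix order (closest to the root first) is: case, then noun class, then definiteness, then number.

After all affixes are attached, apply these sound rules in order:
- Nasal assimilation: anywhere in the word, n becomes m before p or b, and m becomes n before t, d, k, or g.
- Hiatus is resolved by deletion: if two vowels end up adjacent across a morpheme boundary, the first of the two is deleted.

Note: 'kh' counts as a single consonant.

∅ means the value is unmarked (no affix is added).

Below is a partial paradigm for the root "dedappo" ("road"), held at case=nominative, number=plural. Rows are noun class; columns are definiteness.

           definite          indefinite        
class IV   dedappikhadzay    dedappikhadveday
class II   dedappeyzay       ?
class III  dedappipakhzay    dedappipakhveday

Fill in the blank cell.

dedappeyveday

Attach case nominative -i → dedappoi.
Attach noun class class II -ey → dedappoiey.
Attach definiteness indefinite -ved → dedappoieyved.
Attach number plural -ay → dedappoieyveday.
Nasal assimilation: no change.
Apply vowel deletion: dedappoieyveday → dedappeyveday.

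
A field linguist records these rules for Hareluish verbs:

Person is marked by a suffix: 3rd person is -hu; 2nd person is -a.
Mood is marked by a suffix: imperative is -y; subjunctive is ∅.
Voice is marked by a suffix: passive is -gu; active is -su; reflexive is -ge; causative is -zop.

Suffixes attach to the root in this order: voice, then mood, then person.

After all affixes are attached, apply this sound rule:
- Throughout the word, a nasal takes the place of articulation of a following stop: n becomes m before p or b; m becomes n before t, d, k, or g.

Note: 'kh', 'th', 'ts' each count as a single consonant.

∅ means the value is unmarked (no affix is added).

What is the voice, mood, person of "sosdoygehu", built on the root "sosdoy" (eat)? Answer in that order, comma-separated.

reflexive, subjunctive, 3rd person

Segment: sosdoy-ge-hu.
voice: -ge → reflexive.
mood: ∅ → subjunctive.
person: -hu → 3rd person.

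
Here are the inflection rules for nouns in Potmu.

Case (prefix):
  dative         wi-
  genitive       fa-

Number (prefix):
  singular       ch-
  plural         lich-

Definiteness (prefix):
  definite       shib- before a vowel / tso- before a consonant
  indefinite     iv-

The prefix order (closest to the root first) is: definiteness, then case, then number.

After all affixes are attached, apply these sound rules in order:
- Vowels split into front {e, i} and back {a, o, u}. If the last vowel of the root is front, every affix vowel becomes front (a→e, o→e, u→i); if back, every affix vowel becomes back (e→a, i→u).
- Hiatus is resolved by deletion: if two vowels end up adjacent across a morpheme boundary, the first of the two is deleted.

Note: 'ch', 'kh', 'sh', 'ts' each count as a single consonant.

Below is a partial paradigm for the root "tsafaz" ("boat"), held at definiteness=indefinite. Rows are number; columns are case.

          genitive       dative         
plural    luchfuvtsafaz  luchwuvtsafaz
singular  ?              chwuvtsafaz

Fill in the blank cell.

Attach definiteness indefinite iv- → ivtsafaz.
Attach case genitive fa- → faivtsafaz.
Attach number singular ch- → chfaivtsafaz.
Apply vowel harmony: chfaivtsafaz → chfauvtsafaz.
Apply vowel deletion: chfauvtsafaz → chfuvtsafaz.

chfuvtsafaz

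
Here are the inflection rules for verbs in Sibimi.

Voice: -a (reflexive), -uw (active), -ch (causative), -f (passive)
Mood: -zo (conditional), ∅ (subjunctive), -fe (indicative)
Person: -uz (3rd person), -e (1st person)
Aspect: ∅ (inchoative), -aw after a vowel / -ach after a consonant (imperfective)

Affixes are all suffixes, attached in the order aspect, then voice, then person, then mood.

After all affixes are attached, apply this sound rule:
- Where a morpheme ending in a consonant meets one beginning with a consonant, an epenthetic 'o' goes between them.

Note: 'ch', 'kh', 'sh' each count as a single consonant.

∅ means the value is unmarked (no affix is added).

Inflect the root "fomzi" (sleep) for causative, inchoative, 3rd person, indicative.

aspect = inchoative: zero marking, form stays fomzi.
Attach voice causative -ch → fomzich.
Attach person 3rd person -uz → fomzichuz.
Attach mood indicative -fe → fomzichuzfe.
Apply epenthesis: fomzichuzfe → fomzichuzofe.

fomzichuzofe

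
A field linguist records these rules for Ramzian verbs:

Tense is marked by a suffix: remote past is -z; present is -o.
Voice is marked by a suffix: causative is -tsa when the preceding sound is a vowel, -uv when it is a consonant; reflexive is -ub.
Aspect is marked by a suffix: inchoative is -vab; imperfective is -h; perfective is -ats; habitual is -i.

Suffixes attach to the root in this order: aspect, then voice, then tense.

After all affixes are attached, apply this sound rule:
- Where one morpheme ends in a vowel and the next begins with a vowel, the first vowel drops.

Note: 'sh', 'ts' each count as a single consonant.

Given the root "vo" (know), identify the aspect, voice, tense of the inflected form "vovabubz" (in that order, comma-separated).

inchoative, reflexive, remote past

Segment: vo-vab-ub-z.
aspect: -vab → inchoative.
voice: -ub → reflexive.
tense: -z → remote past.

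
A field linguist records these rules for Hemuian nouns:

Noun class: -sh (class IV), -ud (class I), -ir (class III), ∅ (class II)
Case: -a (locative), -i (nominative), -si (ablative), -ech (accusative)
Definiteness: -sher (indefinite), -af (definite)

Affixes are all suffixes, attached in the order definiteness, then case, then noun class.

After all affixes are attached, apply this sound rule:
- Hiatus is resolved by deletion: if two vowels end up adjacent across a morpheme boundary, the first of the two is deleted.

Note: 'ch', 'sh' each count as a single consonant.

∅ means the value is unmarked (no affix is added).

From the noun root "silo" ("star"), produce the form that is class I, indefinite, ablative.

Attach definiteness indefinite -sher → silosher.
Attach case ablative -si → siloshersi.
Attach noun class class I -ud → siloshersiud.
Apply vowel deletion: siloshersiud → siloshersud.

siloshersud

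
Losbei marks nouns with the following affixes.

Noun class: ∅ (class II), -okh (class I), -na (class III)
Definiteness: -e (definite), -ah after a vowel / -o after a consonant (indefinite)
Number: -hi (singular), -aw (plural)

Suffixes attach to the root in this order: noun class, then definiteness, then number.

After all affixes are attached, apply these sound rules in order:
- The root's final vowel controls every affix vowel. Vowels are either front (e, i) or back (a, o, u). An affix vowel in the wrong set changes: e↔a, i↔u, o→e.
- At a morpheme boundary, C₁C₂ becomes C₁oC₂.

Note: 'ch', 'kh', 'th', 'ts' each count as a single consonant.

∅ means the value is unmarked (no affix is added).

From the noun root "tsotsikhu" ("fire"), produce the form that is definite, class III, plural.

tsotsikhunaaaw

Attach noun class class III -na → tsotsikhuna.
Attach definiteness definite -e → tsotsikhunae.
Attach number plural -aw → tsotsikhunaeaw.
Apply vowel harmony: tsotsikhunaeaw → tsotsikhunaaaw.
Epenthesis: no change.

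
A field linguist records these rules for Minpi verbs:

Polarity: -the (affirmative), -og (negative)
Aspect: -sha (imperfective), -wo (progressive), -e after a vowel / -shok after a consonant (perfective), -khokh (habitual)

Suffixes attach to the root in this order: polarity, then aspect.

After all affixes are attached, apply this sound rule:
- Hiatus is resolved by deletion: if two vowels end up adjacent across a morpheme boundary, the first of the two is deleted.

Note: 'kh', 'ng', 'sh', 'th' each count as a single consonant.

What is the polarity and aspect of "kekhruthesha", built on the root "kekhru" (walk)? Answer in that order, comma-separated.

affirmative, imperfective

Segment: kekhru-the-sha.
polarity: -the → affirmative.
aspect: -sha → imperfective.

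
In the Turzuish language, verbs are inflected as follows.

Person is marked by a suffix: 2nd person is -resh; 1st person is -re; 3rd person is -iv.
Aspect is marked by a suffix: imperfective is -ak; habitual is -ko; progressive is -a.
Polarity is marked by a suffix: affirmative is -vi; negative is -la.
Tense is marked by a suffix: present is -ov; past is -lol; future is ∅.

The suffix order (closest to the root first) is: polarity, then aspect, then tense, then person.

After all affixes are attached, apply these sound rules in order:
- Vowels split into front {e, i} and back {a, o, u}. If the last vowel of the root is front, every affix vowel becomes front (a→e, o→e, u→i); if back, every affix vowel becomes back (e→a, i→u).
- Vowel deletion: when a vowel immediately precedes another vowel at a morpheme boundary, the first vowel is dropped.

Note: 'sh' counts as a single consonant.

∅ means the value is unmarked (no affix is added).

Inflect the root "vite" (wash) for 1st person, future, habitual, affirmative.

Attach polarity affirmative -vi → vitevi.
Attach aspect habitual -ko → viteviko.
tense = future: zero marking, form stays viteviko.
Attach person 1st person -re → vitevikore.
Apply vowel harmony: vitevikore → vitevikere.
Vowel deletion: no change.

vitevikere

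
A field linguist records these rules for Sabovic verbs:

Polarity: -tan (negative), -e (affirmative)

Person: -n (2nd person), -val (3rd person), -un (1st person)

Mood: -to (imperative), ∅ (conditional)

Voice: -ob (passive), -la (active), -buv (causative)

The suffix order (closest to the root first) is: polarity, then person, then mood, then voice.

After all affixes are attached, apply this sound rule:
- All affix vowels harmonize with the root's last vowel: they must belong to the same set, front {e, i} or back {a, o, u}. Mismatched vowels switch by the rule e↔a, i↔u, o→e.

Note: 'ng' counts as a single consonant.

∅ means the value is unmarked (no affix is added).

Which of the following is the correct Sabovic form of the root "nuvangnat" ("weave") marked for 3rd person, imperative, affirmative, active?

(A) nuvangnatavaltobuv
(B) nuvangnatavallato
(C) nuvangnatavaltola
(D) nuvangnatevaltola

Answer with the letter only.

Attach polarity affirmative -e → nuvangnate.
Attach person 3rd person -val → nuvangnateval.
Attach mood imperative -to → nuvangnatevalto.
Attach voice active -la → nuvangnatevaltola.
Apply vowel harmony: nuvangnatevaltola → nuvangnatavaltola.
So the correct form is nuvangnatavaltola, option (C).
(D) nuvangnatevaltola is wrong: it fails to apply the sound rule(s).
(B) nuvangnatavallato is wrong: it has the affixes in the wrong order.
(A) nuvangnatavaltobuv is wrong: it uses causative instead of active for voice.

C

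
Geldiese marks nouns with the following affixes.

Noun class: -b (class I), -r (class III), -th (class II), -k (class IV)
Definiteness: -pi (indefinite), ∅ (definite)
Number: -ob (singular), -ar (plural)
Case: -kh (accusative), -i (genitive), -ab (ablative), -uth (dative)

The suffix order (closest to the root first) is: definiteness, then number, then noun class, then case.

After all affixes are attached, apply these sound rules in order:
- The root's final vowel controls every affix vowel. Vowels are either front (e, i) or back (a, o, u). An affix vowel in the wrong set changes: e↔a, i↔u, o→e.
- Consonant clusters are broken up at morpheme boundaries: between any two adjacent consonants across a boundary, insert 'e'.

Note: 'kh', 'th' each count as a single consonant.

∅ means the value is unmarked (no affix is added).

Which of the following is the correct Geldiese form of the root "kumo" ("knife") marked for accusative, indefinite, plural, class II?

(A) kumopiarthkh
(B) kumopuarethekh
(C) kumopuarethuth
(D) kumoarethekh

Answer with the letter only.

Attach definiteness indefinite -pi → kumopi.
Attach number plural -ar → kumopiar.
Attach noun class class II -th → kumopiarth.
Attach case accusative -kh → kumopiarthkh.
Apply vowel harmony: kumopiarthkh → kumopuarthkh.
Apply epenthesis: kumopuarthkh → kumopuarethekh.
So the correct form is kumopuarethekh, option (B).
(C) kumopuarethuth is wrong: it uses dative instead of accusative for case.
(D) kumoarethekh is wrong: it uses definite instead of indefinite for definiteness.
(A) kumopiarthkh is wrong: it fails to apply the sound rule(s).

B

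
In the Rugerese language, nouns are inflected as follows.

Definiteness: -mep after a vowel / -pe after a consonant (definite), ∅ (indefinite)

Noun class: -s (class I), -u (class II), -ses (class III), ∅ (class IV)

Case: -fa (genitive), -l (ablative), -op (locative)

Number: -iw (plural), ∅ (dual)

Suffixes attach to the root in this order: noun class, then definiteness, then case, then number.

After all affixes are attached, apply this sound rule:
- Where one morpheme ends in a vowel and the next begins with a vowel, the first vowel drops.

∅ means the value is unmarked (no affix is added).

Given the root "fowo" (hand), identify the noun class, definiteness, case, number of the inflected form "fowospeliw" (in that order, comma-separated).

Segment: fowo-s-pe-l-iw.
noun class: -s → class I.
definiteness: -mep/pe → definite.
case: -l → ablative.
number: -iw → plural.

class I, definite, ablative, plural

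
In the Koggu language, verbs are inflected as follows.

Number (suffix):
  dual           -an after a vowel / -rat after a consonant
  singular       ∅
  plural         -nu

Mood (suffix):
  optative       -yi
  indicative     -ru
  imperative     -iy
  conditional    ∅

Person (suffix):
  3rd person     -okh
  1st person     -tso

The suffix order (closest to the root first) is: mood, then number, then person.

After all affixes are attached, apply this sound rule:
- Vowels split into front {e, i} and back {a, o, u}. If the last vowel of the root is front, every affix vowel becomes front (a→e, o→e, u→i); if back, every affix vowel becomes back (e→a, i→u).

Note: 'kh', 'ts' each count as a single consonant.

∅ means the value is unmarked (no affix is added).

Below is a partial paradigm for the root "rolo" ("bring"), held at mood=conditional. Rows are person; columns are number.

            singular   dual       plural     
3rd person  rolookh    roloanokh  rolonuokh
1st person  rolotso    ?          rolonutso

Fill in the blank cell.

mood = conditional: zero marking, form stays rolo.
Attach number dual -an (after vowel 'o') → roloan.
Attach person 1st person -tso → roloantso.
Vowel harmony: no change.

roloantso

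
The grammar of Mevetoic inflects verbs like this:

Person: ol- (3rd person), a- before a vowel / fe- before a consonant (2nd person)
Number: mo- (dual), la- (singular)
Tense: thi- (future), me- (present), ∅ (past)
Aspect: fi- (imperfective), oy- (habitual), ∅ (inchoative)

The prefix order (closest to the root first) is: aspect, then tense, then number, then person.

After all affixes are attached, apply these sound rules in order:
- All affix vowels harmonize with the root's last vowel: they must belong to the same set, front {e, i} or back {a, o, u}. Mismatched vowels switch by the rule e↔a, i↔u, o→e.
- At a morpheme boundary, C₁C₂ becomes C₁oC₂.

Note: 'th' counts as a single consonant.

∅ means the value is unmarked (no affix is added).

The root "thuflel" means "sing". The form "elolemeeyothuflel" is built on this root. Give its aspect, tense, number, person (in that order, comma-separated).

Segment: ol-la-me-oy-thuflel.
aspect: oy- → habitual.
tense: me- → present.
number: la- → singular.
person: ol- → 3rd person.

habitual, present, singular, 3rd person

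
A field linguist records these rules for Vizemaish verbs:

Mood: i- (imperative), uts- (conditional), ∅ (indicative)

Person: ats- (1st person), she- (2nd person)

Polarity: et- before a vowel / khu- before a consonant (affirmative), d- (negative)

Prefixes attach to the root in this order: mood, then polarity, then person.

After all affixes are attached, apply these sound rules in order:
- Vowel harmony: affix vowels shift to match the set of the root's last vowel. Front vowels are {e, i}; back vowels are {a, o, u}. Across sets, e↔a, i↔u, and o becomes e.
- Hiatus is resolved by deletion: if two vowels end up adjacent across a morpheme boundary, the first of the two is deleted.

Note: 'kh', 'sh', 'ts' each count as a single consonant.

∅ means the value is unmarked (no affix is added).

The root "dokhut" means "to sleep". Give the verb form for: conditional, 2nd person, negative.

Attach mood conditional uts- → utsdokhut.
Attach polarity negative d- → dutsdokhut.
Attach person 2nd person she- → shedutsdokhut.
Apply vowel harmony: shedutsdokhut → shadutsdokhut.
Vowel deletion: no change.

shadutsdokhut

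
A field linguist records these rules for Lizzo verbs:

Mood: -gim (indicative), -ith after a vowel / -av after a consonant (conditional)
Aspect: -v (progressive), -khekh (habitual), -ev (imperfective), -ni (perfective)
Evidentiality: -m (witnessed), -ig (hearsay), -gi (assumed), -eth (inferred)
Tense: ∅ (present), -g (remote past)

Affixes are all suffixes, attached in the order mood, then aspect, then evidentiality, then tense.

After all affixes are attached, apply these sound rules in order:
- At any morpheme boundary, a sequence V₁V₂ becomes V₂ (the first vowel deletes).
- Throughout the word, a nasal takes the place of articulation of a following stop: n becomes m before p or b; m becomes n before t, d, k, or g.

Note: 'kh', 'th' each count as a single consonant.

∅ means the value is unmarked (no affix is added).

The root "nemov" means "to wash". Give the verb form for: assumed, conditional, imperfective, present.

nemovavevgi

Attach mood conditional -av (after consonant 'v') → nemovav.
Attach aspect imperfective -ev → nemovavev.
Attach evidentiality assumed -gi → nemovavevgi.
tense = present: zero marking, form stays nemovavevgi.
Vowel deletion: no change.
Nasal assimilation: no change.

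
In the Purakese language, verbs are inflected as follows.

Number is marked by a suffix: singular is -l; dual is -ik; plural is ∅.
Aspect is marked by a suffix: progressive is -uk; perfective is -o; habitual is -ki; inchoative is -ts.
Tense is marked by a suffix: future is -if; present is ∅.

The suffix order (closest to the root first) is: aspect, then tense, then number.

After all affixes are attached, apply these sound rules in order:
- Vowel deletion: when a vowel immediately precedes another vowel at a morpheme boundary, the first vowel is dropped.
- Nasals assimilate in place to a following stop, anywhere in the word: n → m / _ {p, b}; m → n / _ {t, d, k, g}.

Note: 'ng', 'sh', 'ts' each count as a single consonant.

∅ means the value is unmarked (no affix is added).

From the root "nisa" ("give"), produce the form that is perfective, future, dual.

Attach aspect perfective -o → nisao.
Attach tense future -if → nisaoif.
Attach number dual -ik → nisaoifik.
Apply vowel deletion: nisaoifik → nisifik.
Nasal assimilation: no change.

nisifik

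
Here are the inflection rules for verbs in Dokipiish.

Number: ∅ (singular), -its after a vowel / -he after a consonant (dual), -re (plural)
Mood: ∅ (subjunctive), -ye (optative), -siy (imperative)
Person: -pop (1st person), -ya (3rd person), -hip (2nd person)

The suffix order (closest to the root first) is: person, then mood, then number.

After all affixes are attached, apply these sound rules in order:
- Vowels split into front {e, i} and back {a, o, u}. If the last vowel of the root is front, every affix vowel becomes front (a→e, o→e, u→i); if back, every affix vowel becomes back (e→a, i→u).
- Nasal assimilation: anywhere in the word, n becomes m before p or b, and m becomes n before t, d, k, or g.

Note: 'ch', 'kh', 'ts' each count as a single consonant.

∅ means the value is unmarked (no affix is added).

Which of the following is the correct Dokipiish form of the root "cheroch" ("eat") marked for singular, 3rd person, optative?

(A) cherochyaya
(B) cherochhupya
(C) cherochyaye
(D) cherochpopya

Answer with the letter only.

Attach person 3rd person -ya → cherochya.
Attach mood optative -ye → cherochyaye.
number = singular: zero marking, form stays cherochyaye.
Apply vowel harmony: cherochyaye → cherochyaya.
Nasal assimilation: no change.
So the correct form is cherochyaya, option (A).
(B) cherochhupya is wrong: it uses 2nd person instead of 3rd person for person.
(C) cherochyaye is wrong: it fails to apply the sound rule(s).
(D) cherochpopya is wrong: it uses 1st person instead of 3rd person for person.

A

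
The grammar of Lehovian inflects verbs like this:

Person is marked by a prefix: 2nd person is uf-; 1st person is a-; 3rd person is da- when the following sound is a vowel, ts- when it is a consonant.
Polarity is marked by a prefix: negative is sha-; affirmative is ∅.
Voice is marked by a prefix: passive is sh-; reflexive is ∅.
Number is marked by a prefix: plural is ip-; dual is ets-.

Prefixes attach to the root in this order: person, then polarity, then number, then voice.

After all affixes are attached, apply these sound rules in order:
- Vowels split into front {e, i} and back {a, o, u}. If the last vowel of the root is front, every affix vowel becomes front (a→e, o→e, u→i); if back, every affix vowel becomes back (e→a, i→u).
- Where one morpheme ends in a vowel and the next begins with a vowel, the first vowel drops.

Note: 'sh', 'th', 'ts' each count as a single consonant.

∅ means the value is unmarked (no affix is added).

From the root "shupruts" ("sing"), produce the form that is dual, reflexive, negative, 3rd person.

atsshatsshupruts

Attach person 3rd person ts- (before consonant 'sh') → tsshupruts.
Attach polarity negative sha- → shatsshupruts.
Attach number dual ets- → etsshatsshupruts.
voice = reflexive: zero marking, form stays etsshatsshupruts.
Apply vowel harmony: etsshatsshupruts → atsshatsshupruts.
Vowel deletion: no change.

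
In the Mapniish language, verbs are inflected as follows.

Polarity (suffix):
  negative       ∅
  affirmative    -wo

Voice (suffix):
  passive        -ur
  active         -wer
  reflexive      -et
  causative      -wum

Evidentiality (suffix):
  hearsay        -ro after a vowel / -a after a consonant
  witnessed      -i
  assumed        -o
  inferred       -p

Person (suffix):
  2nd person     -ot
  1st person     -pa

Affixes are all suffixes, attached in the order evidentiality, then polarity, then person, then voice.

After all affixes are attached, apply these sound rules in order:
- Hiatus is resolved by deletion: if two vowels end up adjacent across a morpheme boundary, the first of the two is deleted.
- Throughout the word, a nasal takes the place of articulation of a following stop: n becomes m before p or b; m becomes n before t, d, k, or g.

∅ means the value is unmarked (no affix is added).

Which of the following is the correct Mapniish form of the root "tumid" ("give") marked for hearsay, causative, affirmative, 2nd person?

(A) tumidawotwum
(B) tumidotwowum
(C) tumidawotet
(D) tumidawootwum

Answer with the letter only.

Attach evidentiality hearsay -a (after consonant 'd') → tumida.
Attach polarity affirmative -wo → tumidawo.
Attach person 2nd person -ot → tumidawoot.
Attach voice causative -wum → tumidawootwum.
Apply vowel deletion: tumidawootwum → tumidawotwum.
Nasal assimilation: no change.
So the correct form is tumidawotwum, option (A).
(C) tumidawotet is wrong: it uses reflexive instead of causative for voice.
(B) tumidotwowum is wrong: it has the affixes in the wrong order.
(D) tumidawootwum is wrong: it fails to apply the sound rule(s).

A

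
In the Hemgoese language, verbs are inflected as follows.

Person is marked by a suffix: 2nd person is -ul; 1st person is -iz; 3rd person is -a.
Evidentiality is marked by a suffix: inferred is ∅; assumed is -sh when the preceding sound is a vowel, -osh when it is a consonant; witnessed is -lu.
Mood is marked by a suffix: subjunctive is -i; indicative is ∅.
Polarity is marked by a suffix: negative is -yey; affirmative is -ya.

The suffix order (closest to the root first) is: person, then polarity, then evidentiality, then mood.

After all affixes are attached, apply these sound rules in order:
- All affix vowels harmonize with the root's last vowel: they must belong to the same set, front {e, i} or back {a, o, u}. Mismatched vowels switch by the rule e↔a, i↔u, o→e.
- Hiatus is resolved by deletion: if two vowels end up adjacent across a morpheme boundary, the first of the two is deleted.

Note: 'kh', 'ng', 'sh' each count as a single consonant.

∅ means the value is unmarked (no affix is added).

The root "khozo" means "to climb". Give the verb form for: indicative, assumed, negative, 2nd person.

Attach person 2nd person -ul → khozoul.
Attach polarity negative -yey → khozoulyey.
Attach evidentiality assumed -osh (after consonant 'y') → khozoulyeyosh.
mood = indicative: zero marking, form stays khozoulyeyosh.
Apply vowel harmony: khozoulyeyosh → khozoulyayosh.
Apply vowel deletion: khozoulyayosh → khozulyayosh.

khozulyayosh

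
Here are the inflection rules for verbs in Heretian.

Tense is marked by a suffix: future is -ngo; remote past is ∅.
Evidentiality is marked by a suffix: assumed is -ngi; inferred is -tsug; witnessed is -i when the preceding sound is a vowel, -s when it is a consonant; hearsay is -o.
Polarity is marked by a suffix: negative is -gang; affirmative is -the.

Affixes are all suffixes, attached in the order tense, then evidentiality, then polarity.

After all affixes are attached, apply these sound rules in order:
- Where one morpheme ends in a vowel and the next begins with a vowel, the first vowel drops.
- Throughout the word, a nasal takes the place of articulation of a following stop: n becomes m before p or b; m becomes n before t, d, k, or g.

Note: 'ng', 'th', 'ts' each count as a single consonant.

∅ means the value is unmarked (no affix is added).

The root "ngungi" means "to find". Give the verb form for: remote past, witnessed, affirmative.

ngungithe

tense = remote past: zero marking, form stays ngungi.
Attach evidentiality witnessed -i (after vowel 'i') → ngungii.
Attach polarity affirmative -the → ngungiithe.
Apply vowel deletion: ngungiithe → ngungithe.
Nasal assimilation: no change.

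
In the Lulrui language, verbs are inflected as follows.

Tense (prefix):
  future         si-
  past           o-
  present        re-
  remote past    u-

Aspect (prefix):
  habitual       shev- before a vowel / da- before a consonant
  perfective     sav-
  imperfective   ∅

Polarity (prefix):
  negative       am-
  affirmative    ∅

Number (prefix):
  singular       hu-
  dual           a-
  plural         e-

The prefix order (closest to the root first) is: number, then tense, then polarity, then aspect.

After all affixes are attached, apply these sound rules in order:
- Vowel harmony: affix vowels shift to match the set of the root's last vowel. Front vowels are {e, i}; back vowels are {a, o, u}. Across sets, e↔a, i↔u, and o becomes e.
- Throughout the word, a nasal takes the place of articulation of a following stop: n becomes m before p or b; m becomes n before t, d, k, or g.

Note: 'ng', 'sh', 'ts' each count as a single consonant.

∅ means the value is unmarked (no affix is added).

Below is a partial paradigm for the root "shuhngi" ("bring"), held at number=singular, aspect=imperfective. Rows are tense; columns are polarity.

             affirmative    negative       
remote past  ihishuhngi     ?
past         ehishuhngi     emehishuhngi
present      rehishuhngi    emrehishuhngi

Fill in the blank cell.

Attach number singular hu- → hushuhngi.
Attach tense remote past u- → uhushuhngi.
Attach polarity negative am- → amuhushuhngi.
aspect = imperfective: zero marking, form stays amuhushuhngi.
Apply vowel harmony: amuhushuhngi → emihishuhngi.
Nasal assimilation: no change.

emihishuhngi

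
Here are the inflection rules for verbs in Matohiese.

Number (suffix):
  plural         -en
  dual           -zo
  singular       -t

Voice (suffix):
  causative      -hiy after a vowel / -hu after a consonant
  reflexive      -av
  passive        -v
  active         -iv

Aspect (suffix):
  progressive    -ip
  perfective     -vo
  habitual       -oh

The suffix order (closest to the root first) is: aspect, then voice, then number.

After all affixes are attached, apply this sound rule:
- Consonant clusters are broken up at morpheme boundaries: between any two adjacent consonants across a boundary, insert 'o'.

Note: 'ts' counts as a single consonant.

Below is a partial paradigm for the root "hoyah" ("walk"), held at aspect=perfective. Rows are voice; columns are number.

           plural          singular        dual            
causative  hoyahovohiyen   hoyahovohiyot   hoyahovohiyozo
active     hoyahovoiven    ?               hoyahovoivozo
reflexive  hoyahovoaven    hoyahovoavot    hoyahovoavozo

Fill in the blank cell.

hoyahovoivot

Attach aspect perfective -vo → hoyahvo.
Attach voice active -iv → hoyahvoiv.
Attach number singular -t → hoyahvoivt.
Apply epenthesis: hoyahvoivt → hoyahovoivot.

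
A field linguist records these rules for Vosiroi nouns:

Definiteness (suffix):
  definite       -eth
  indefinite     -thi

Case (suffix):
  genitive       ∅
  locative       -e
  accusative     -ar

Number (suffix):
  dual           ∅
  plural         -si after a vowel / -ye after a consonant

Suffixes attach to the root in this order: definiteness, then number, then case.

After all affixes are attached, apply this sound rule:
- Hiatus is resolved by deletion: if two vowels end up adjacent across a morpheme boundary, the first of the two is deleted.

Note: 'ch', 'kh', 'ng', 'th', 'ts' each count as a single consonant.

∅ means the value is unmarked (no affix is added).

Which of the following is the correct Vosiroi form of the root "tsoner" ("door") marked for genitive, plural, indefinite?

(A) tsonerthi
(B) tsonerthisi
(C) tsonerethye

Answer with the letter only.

B

Attach definiteness indefinite -thi → tsonerthi.
Attach number plural -si (after vowel 'i') → tsonerthisi.
case = genitive: zero marking, form stays tsonerthisi.
Vowel deletion: no change.
So the correct form is tsonerthisi, option (B).
(A) tsonerthi is wrong: it uses dual instead of plural for number.
(C) tsonerethye is wrong: it uses definite instead of indefinite for definiteness.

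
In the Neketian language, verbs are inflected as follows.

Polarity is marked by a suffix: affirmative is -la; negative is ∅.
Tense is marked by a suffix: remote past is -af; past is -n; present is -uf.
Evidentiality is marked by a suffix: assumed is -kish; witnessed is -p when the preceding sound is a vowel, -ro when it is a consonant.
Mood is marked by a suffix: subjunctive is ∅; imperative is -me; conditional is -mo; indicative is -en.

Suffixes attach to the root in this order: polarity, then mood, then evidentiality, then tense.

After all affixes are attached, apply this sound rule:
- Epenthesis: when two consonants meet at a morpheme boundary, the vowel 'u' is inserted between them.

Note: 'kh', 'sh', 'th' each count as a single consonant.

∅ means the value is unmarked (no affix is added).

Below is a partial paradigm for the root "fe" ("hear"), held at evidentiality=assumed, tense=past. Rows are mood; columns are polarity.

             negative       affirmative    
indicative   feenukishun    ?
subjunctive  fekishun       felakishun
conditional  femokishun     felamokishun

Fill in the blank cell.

felaenukishun

Attach polarity affirmative -la → fela.
Attach mood indicative -en → felaen.
Attach evidentiality assumed -kish → felaenkish.
Attach tense past -n → felaenkishn.
Apply epenthesis: felaenkishn → felaenukishun.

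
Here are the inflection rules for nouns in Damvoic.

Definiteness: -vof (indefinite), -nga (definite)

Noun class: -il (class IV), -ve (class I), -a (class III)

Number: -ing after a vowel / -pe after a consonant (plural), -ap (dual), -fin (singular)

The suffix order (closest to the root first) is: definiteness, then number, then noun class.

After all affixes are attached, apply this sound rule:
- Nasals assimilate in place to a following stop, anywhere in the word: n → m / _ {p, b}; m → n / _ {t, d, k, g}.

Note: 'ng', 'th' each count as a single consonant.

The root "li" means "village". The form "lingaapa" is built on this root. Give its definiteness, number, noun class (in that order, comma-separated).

Segment: li-nga-ap-a.
definiteness: -nga → definite.
number: -ap → dual.
noun class: -a → class III.

definite, dual, class III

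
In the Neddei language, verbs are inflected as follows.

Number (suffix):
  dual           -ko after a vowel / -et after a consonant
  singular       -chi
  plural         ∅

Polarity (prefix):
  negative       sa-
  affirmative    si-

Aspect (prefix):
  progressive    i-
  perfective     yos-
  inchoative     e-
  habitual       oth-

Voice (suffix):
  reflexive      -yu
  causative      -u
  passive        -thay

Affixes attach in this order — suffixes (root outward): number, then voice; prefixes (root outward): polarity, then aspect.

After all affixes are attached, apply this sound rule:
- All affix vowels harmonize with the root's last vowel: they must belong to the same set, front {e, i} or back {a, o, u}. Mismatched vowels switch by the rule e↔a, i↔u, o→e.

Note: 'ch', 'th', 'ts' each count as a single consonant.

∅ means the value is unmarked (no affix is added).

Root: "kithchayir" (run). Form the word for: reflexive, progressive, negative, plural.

Attach polarity negative sa- → sakithchayir.
Attach aspect progressive i- → isakithchayir.
number = plural: zero marking, form stays isakithchayir.
Attach voice reflexive -yu → isakithchayiryu.
Apply vowel harmony: isakithchayiryu → isekithchayiryi.

isekithchayiryi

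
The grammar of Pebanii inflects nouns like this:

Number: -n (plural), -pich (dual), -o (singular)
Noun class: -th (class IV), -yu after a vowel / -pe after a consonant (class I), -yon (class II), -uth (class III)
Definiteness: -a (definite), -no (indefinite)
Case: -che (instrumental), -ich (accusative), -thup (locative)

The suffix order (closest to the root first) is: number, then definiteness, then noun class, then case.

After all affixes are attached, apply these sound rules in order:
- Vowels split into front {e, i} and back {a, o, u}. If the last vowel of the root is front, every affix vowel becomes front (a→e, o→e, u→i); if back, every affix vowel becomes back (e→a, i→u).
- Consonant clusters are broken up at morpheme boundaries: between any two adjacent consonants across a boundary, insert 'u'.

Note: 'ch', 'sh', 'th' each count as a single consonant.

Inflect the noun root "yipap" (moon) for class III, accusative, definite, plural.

Attach number plural -n → yipapn.
Attach definiteness definite -a → yipapna.
Attach noun class class III -uth → yipapnauth.
Attach case accusative -ich → yipapnauthich.
Apply vowel harmony: yipapnauthich → yipapnauthuch.
Apply epenthesis: yipapnauthuch → yipapunauthuch.

yipapunauthuch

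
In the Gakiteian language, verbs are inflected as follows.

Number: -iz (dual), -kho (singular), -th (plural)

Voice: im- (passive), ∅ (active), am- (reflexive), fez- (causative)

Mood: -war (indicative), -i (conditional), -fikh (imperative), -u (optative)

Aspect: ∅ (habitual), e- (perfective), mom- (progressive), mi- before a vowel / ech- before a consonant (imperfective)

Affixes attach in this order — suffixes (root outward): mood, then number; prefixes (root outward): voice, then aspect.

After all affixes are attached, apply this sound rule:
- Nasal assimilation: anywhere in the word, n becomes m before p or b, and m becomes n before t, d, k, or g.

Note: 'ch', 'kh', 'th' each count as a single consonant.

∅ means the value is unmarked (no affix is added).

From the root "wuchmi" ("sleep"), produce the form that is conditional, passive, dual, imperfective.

Attach voice passive im- → imwuchmi.
Attach mood conditional -i → imwuchmii.
Attach aspect imperfective mi- (before vowel 'i') → miimwuchmii.
Attach number dual -iz → miimwuchmiiiz.
Nasal assimilation: no change.

miimwuchmiiiz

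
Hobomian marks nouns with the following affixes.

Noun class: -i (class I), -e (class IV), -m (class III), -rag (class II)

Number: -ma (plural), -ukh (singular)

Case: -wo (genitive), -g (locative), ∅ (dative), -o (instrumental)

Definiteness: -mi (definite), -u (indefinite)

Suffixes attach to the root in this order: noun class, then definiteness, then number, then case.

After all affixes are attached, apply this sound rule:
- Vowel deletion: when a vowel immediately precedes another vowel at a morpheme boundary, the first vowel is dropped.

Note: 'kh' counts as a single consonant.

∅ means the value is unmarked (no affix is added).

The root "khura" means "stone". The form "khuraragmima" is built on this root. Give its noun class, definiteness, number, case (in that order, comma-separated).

Segment: khura-rag-mi-ma.
noun class: -rag → class II.
definiteness: -mi → definite.
number: -ma → plural.
case: ∅ → dative.

class II, definite, plural, dative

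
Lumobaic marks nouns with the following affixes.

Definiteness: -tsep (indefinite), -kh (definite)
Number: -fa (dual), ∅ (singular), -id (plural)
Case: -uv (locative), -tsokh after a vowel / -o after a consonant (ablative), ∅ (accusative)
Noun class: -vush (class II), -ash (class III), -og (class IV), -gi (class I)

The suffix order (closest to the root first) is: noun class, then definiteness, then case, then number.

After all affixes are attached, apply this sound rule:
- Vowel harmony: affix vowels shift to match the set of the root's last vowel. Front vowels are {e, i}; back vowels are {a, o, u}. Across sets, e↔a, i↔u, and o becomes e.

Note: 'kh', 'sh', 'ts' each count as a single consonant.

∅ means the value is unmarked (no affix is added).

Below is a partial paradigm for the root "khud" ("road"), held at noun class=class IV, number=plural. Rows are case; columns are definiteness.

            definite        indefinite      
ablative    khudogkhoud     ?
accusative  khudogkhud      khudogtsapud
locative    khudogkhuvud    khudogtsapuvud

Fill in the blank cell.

Attach noun class class IV -og → khudog.
Attach definiteness indefinite -tsep → khudogtsep.
Attach case ablative -o (after consonant 'p') → khudogtsepo.
Attach number plural -id → khudogtsepoid.
Apply vowel harmony: khudogtsepoid → khudogtsapoud.

khudogtsapoud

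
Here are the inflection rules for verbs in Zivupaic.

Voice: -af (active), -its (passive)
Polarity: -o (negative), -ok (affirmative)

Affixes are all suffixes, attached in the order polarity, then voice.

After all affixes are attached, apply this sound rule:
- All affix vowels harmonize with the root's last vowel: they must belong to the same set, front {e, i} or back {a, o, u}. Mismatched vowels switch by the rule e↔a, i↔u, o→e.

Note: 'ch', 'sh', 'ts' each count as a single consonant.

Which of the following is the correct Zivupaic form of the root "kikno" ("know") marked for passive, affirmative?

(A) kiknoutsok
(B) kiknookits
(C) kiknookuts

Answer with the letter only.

C

Attach polarity affirmative -ok → kiknook.
Attach voice passive -its → kiknookits.
Apply vowel harmony: kiknookits → kiknookuts.
So the correct form is kiknookuts, option (C).
(A) kiknoutsok is wrong: it has the affixes in the wrong order.
(B) kiknookits is wrong: it fails to apply the sound rule(s).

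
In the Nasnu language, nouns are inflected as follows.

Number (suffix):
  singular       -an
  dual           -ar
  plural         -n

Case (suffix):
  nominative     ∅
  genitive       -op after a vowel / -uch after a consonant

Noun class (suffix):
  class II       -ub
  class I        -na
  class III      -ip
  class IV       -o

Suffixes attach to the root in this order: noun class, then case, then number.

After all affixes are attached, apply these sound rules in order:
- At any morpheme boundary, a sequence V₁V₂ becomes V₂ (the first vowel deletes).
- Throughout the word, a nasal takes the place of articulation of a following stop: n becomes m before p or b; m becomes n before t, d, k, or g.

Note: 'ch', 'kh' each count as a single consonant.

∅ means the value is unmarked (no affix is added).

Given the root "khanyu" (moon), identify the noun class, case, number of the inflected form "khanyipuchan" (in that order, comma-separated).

class III, genitive, singular

Segment: khanyu-ip-uch-an.
noun class: -ip → class III.
case: -op/uch → genitive.
number: -an → singular.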